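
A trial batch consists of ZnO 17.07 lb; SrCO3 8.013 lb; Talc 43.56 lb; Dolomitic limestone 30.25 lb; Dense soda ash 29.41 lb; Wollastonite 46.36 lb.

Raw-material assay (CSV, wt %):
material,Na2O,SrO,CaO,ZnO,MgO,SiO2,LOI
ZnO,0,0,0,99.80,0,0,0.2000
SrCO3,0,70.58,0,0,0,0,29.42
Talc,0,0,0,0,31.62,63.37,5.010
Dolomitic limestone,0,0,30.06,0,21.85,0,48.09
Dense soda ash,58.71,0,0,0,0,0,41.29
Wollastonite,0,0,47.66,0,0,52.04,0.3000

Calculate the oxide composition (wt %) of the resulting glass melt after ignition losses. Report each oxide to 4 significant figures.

Values along the way are displayed with 4-significant-figure rounding in the working — the whole derivation keeps exact precision in all steps. A single rounding finalizes each reported figure. The derived quantities are carried at full float precision (yield, ignition loss, glass mass, six oxide percentages, the totals) using the weight values per 143.3 lb of glass as quoted within the problem or the answer.
Oxide masses out of the charge:
  Na2O: 29.41·0.5871 = 17.27 lb
  SrO: 8.013·0.7058 = 5.656 lb
  CaO: 30.25·0.3006 + 46.36·0.4766 = 31.19 lb
  ZnO: 17.07·0.9980 = 17.04 lb
  MgO: 43.56·0.3162 + 30.25·0.2185 = 20.38 lb
  SiO2: 43.56·0.6337 + 46.36·0.5204 = 51.73 lb
LOI: 17.07·0.002000 + 8.013·0.2942 + 43.56·0.05010 + 30.25·0.4809 + 29.41·0.4129 + 46.36·0.003000 = 31.40 lb
Resulting glass, batch − LOI: 174.7 − 31.40 = 143.3 lb (equal to the oxide-mass sum)
each wt % is 100 × oxide ÷ glass

Glass mass = 143.3 lb (batch 174.7 − LOI 31.40).
Composition: Na2O 12.05%, SrO 3.948%, CaO 21.77%, ZnO 11.89%, MgO 14.23%, SiO2 36.11%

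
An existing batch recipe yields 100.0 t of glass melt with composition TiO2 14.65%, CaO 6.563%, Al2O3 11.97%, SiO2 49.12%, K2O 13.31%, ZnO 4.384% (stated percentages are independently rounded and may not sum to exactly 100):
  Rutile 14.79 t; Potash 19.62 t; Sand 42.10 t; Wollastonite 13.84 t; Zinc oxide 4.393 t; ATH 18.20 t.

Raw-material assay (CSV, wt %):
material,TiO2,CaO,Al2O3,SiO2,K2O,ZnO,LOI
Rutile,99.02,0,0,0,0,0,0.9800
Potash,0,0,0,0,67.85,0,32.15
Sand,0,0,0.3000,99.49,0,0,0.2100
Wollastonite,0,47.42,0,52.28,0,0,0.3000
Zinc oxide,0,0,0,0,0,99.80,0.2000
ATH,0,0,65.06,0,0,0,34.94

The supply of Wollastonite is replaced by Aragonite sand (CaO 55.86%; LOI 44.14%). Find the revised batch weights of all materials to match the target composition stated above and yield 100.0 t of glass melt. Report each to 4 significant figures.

Exact precision is carried at every stage; mid-chain values are shown with 4-significant-digit rounding within the worked lines — every reported figure is rounded just once — all derived quantities (ignition loss, the yield, glass mass, six oxide percentages, totals) are rebuilt using the weight values at 100.0 t of glass in full precision, precisely as stated by either problem or answer.
Target oxide masses per 100.0 t glass melt:
  TiO2: 14.65% × 100.0 = 14.65 t
  CaO: 6.563% × 100.0 = 6.563 t
  Al2O3: 11.97% × 100.0 = 11.97 t
  SiO2: 49.12% × 100.0 = 49.12 t
  K2O: 13.31% × 100.0 = 13.31 t
  ZnO: 4.384% × 100.0 = 4.384 t
A balance pass over the oxides, per the reported batch figures, under the basis named above (sum by sum, the targets are met exact up to rounding of places):
  TiO2: 14.79·0.9902 = 14.65 t (target 14.65 t)
  CaO: 11.75·0.5586 = 6.564 t (target 6.563 t)
  Al2O3: 49.37·0.003000 + 18.17·0.6506 = 11.97 t (target 11.97 t)
  SiO2: 49.37·0.9949 = 49.12 t (target 49.12 t)
  K2O: 19.62·0.6785 = 13.31 t (target 13.31 t)
  ZnO: 4.393·0.9980 = 4.384 t (target 4.384 t)
Auditing the glass mass value: total batch − LOI = 99.99 t (oxide target masses add up to 100.0 t; stated basis 100.0 t — rounding explains the deltas).
Whole-batch sum: Σ batch = 118.1 t; the LOI term Σ batch·LOI equals 18.10 t; yield: glass divided by total = 84.67%.

Revised batch per 100.0 t glass melt:
  Rutile: 14.79 t
  Potash: 19.62 t
  Sand: 49.37 t
  Aragonite sand: 11.75 t
  Zinc oxide: 4.393 t
  ATH: 18.17 t
Total batch = 118.1 t; LOI loss = 18.10 t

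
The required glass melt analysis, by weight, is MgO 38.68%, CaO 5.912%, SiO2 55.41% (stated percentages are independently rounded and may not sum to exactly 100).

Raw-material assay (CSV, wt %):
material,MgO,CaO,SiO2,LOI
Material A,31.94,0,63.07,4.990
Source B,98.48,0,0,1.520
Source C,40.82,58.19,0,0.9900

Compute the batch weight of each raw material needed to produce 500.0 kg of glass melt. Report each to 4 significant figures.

Batch per 500.0 kg glass melt:
  Material A: 439.3 kg
  Source B: 32.86 kg
  Source C: 50.80 kg
Total batch = 523.0 kg; LOI loss = 22.92 kg; yield = 95.62%

Full precision is maintained from start to finish — in-progress results are rounded to four significant digits as shown. Every reported value carries a single rounding; all derived quantities (the three compositions, net glass mass, the yield, the totals, ignition loss) are carried in full float precision from the weighed amounts on 500.0 kg of glass, exactly as printed in problem or answer.
Target masses of each oxide per 500.0 kg glass melt:
  MgO: 38.68% × 500.0 = 193.4 kg
  CaO: 5.912% × 500.0 = 29.56 kg
  SiO2: 55.41% × 500.0 = 277.0 kg
Balance tally, oxide-wise, on the weights just shown, at the basis given (each sum matches its target mass up to rounding of the answer):
  MgO: 439.3·0.3194 + 32.86·0.9848 + 50.80·0.4082 = 193.4 kg (target 193.4 kg)
  CaO: 50.80·0.5819 = 29.56 kg (target 29.56 kg)
  SiO2: 439.3·0.6307 = 277.1 kg (target 277.0 kg)
Glass mass check: total charge less LOI = 500.0 kg (summing oxide targets gives 500.0 kg; against the stated basis, 500.0 kg — differing by rounding only).
Adding the batch up: Σ batch = 523.0 kg; LOI removed, Σ of batch·LOI: 22.92 kg; the yield ratio, glass ÷ batch: 95.62%.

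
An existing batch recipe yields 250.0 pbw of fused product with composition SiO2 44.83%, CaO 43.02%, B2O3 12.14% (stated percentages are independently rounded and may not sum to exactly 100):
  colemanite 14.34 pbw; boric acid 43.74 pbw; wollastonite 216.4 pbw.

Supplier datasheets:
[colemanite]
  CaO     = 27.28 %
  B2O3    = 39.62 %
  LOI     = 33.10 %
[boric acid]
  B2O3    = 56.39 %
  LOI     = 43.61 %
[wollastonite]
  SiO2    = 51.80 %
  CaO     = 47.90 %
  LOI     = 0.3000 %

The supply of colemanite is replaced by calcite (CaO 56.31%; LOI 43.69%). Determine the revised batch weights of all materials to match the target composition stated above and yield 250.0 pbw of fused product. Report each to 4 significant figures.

In-progress results are shown rounded to 4 significant figures within the worked lines; the whole derivation runs at full precision in all steps — every reported number receives exactly one rounding; the derived quantities, including the yield, the totals, LOI, net glass mass, the three compositions, are re-derived starting from the weights per 250.0 pbw of glass at full float precision, exactly as shown in the problem or answer text.
Target oxide masses per 250.0 pbw fused product:
  SiO2: 44.83% × 250.0 = 112.1 pbw
  CaO: 43.02% × 250.0 = 107.6 pbw
  B2O3: 12.14% × 250.0 = 30.35 pbw
Oxide-by-oxide audit using the reported weights, on the stated basis (each sum matches its target mass net of answer rounding effects):
  SiO2: 216.4·0.5180 = 112.1 pbw (target 112.1 pbw)
  CaO: 6.949·0.5631 + 216.4·0.4790 = 107.6 pbw (target 107.6 pbw)
  B2O3: 53.82·0.5639 = 30.35 pbw (target 30.35 pbw)
Mass balance on the glass: the batch minus its LOI: 250.0 pbw (the Σ of target masses is 250.0 pbw; versus the stated basis of 250.0 pbw — a pure rounding effect).
Total batch = Σ batch = 277.2 pbw; loss to ignition Σ batch·LOI = 27.16 pbw; glass ÷ batch gives a yield of 90.20%.

Revised batch per 250.0 pbw fused product:
  calcite: 6.949 pbw
  boric acid: 53.82 pbw
  wollastonite: 216.4 pbw
Total batch = 277.2 pbw; LOI loss = 27.16 pbw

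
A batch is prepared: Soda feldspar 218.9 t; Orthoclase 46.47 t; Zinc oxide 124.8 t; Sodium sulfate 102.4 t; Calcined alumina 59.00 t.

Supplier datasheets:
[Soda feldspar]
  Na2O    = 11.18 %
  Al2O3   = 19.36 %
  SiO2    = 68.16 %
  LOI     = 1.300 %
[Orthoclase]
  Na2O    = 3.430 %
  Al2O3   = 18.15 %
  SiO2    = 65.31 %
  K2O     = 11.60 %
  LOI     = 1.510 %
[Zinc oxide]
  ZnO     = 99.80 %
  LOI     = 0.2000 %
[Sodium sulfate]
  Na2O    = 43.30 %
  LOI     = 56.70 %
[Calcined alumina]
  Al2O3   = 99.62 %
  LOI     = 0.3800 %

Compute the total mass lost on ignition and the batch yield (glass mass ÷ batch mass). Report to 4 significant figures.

Mid-chain values are displayed with 4-significant-digit rounding alongside each step; the working math runs at exact precision through the solve — each reported result is rounded exactly once. The derived quantities (LOI, the five compositions, glass mass, the yield, totals) are re-derived in full float precision starting from the weights per 489.5 t of glass as given in the question or the answer.
LOI of each material in turn:
  Soda feldspar: 218.9 × 0.01300 = 2.846 t
  Orthoclase: 46.47 × 0.01510 = 0.7017 t
  Zinc oxide: 124.8 × 0.002000 = 0.2496 t
  Sodium sulfate: 102.4 × 0.5670 = 58.06 t
  Calcined alumina: 59.00 × 0.003800 = 0.2242 t
Total LOI = 62.08 t
Glass = batch − LOI = 551.6 − 62.08 = 489.5 t

LOI loss = 62.08 t; glass = 489.5 t; yield = 88.74%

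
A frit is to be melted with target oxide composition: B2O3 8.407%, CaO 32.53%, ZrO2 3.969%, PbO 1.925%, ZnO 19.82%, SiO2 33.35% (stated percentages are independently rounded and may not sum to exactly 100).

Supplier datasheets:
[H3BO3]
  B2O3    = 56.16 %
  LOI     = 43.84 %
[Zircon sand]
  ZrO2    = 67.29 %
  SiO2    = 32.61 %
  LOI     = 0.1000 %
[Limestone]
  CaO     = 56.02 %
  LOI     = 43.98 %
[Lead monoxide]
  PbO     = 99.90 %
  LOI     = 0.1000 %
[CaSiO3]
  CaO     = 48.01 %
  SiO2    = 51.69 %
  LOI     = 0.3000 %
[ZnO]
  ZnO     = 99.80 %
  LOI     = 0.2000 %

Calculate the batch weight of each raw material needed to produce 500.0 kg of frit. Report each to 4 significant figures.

Batch per 500.0 kg frit:
  H3BO3: 74.85 kg
  Zircon sand: 29.49 kg
  Limestone: 29.82 kg
  Lead monoxide: 9.635 kg
  CaSiO3: 304.0 kg
  ZnO: 99.30 kg
Total batch = 547.1 kg; LOI loss = 47.08 kg; yield = 91.39%

Mid-chain values appear rounded off to 4 significant figures alongside each step — the whole derivation maintains full precision in every operation — each reported figure takes a single rounding — all derived quantities (the yield, the totals, glass mass, six oxide percentages, ignition loss) are computed from the batch weights at 500.0 kg of glass at exact precision, as written in the problem or the answer.
The oxide mass targets at 500.0 kg frit:
  B2O3: 8.407% × 500.0 = 42.04 kg
  CaO: 32.53% × 500.0 = 162.6 kg
  ZrO2: 3.969% × 500.0 = 19.84 kg
  PbO: 1.925% × 500.0 = 9.625 kg
  ZnO: 19.82% × 500.0 = 99.10 kg
  SiO2: 33.35% × 500.0 = 166.8 kg
Oxide-by-oxide audit using the reported weights, against the basis in use (oxide sums agree with the targets once rounding is allowed for):
  B2O3: 74.85·0.5616 = 42.04 kg (target 42.04 kg)
  CaO: 29.82·0.5602 + 304.0·0.4801 = 162.7 kg (target 162.6 kg)
  ZrO2: 29.49·0.6729 = 19.84 kg (target 19.84 kg)
  PbO: 9.635·0.9990 = 9.625 kg (target 9.625 kg)
  ZnO: 99.30·0.9980 = 99.10 kg (target 99.10 kg)
  SiO2: 29.49·0.3261 + 304.0·0.5169 = 166.8 kg (target 166.8 kg)
Mass balance on the glass: total charge less LOI = 500.0 kg (summing oxide targets gives 500.0 kg; basis as stated: 500.0 kg — rounding explains the deltas).
Whole-batch sum: Σ batch = 547.1 kg; Σ batch·LOI gives LOI loss = 47.08 kg; the yield ratio, glass ÷ batch: 91.39%.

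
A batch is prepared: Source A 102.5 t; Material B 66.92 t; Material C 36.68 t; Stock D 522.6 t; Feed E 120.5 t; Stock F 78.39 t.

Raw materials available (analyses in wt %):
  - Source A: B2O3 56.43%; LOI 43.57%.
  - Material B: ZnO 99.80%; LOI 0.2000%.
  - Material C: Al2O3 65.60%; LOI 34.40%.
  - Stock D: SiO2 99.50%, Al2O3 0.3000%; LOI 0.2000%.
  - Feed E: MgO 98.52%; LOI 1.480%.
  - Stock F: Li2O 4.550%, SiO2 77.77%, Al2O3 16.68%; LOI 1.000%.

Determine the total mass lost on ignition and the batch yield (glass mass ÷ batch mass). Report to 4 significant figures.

LOI loss = 61.02 t; glass = 866.6 t; yield = 93.42%

Full float precision is held throughout; mid-chain values appear rounded to 4 significant figures as written — each reported figure includes exactly one rounding — all derived quantities, which include six oxide percentages, glass mass, the totals, ignition loss, yield, are recomputed at full float precision, as given in the problem or answer text, using the weight values for 866.6 t of glass.
Ignition loss by material:
  Source A: 102.5 × 0.4357 = 44.66 t
  Material B: 66.92 × 0.002000 = 0.1338 t
  Material C: 36.68 × 0.3440 = 12.62 t
  Stock D: 522.6 × 0.002000 = 1.045 t
  Feed E: 120.5 × 0.01480 = 1.783 t
  Stock F: 78.39 × 0.01000 = 0.7839 t
Total LOI = 61.02 t
Glass = batch − LOI = 927.6 − 61.02 = 866.6 t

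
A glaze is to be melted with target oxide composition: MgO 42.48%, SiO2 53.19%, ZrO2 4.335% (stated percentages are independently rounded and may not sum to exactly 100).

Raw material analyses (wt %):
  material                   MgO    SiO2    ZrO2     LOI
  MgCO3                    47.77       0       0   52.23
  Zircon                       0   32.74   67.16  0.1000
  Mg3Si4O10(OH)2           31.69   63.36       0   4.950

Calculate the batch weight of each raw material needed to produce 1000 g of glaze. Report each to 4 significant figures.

Full precision is maintained through the solve; mid-chain values are displayed, rounded to 4 significant figures, as written. Every reported value is rounded exactly once — the derived quantities are carried using the weight values at 1000 g of glass in full float precision (net glass mass, the totals, yield, three oxide percentages, ignition loss), as set out in the problem or answer text.
Oxide mass targets, per 1000 g glaze:
  MgO: 42.48% × 1000 = 424.8 g
  SiO2: 53.19% × 1000 = 531.9 g
  ZrO2: 4.335% × 1000 = 43.35 g
Mass-balance tally per oxide applying the batch weights above, at the basis given (every target is met by its sum inside rounding margins):
  MgO: 354.5·0.4777 + 806.1·0.3169 = 424.8 g (target 424.8 g)
  SiO2: 64.55·0.3274 + 806.1·0.6336 = 531.9 g (target 531.9 g)
  ZrO2: 64.55·0.6716 = 43.35 g (target 43.35 g)
Glass mass check: total batch − LOI = 1000 g (the Σ of target masses is 1000 g; the stated basis being 1000 g — gaps are rounding artifacts).
Total batch = Σ batch = 1225 g; Σ batch·LOI gives LOI loss = 225.1 g; the yield ratio, glass ÷ batch: 81.62%.

Batch per 1000 g glaze:
  MgCO3: 354.5 g
  Zircon: 64.55 g
  Mg3Si4O10(OH)2: 806.1 g
Total batch = 1225 g; LOI loss = 225.1 g; yield = 81.62%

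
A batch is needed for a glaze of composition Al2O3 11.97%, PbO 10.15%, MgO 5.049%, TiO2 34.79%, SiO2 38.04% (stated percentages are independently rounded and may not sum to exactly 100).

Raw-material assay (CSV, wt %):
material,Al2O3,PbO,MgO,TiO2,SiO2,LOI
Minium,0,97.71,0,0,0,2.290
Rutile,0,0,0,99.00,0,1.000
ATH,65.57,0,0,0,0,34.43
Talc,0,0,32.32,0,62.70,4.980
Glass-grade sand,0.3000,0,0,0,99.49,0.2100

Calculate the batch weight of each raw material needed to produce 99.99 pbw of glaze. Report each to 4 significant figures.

All arithmetic keeps full float precision through every step — the intermediate values appear with 4-significant-digit rounding in the printout — each reported value takes a single rounding; all derived quantities, including yield, net glass mass, five oxide percentages, ignition loss, the totals, are computed using the weight values at 99.99 pbw of glass at full precision as written in problem or answer.
Oxide-by-oxide targets in 99.99 pbw glaze:
  Al2O3: 11.97% × 99.99 = 11.97 pbw
  PbO: 10.15% × 99.99 = 10.15 pbw
  MgO: 5.049% × 99.99 = 5.048 pbw
  TiO2: 34.79% × 99.99 = 34.79 pbw
  SiO2: 38.04% × 99.99 = 38.04 pbw
Sums-versus-targets review per the reported batch figures, versus the basis set out (delivered sums recover each target net of answer rounding effects):
  Al2O3: 18.12·0.6557 + 28.39·0.003000 = 11.97 pbw (target 11.97 pbw)
  PbO: 10.39·0.9771 = 10.15 pbw (target 10.15 pbw)
  MgO: 15.62·0.3232 = 5.048 pbw (target 5.048 pbw)
  TiO2: 35.14·0.9900 = 34.79 pbw (target 34.79 pbw)
  SiO2: 15.62·0.6270 + 28.39·0.9949 = 38.04 pbw (target 38.04 pbw)
Glass-mass sanity pass: Σ batch − LOI loss = 99.99 pbw (targets for the oxides total 99.99 pbw; the stated basis being 99.99 pbw — gaps are rounding artifacts).
Adding the batch up: Σ batch = 107.7 pbw; LOI loss = Σ batch·LOI = 7.666 pbw; yield = glass ÷ total batch = 92.88%.

Batch per 99.99 pbw glaze:
  Minium: 10.39 pbw
  Rutile: 35.14 pbw
  ATH: 18.12 pbw
  Talc: 15.62 pbw
  Glass-grade sand: 28.39 pbw
Total batch = 107.7 pbw; LOI loss = 7.666 pbw; yield = 92.88%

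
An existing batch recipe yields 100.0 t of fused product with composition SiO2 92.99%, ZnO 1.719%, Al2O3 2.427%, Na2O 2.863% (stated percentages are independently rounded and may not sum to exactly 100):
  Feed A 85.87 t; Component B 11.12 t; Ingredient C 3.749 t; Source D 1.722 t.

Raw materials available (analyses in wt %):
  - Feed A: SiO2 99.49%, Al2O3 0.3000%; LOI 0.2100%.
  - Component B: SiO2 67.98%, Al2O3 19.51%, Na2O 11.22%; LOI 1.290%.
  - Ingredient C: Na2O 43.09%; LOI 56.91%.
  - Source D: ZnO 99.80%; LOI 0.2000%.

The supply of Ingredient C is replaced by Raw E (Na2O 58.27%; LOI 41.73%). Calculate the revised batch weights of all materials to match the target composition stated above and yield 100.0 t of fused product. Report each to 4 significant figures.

Revised batch per 100.0 t fused product:
  Feed A: 85.87 t
  Component B: 11.12 t
  Raw E: 2.772 t
  Source D: 1.722 t
Total batch = 101.5 t; LOI loss = 1.484 t

All arithmetic runs at full float precision from start to finish. Working values appear rounded to 4 significant figures between the steps; every reported number includes exactly one rounding — the derived quantities (LOI, glass mass, the yield, the four compositions, totals) are rebuilt in full float precision from the batch weights for 100.0 t of glass, as quoted within question or answer.
The oxide mass targets at 100.0 t fused product:
  SiO2: 92.99% × 100.0 = 92.99 t
  ZnO: 1.719% × 100.0 = 1.719 t
  Al2O3: 2.427% × 100.0 = 2.427 t
  Na2O: 2.863% × 100.0 = 2.863 t
Mass-balance tally per oxide applying the batch weights above, per the basis as stated (sums match the target masses exact up to rounding of places):
  SiO2: 85.87·0.9949 + 11.12·0.6798 = 92.99 t (target 92.99 t)
  ZnO: 1.722·0.9980 = 1.719 t (target 1.719 t)
  Al2O3: 85.87·0.003000 + 11.12·0.1951 = 2.427 t (target 2.427 t)
  Na2O: 11.12·0.1122 + 2.772·0.5827 = 2.863 t (target 2.863 t)
Glass-mass sanity pass: net batch after ignition = 100.0 t (the Σ of target masses is 100.0 t; basis as stated: 100.0 t — gaps are rounding artifacts).
Whole-batch sum: Σ batch = 101.5 t; loss to ignition Σ batch·LOI = 1.484 t; the yield ratio, glass ÷ batch: 98.54%.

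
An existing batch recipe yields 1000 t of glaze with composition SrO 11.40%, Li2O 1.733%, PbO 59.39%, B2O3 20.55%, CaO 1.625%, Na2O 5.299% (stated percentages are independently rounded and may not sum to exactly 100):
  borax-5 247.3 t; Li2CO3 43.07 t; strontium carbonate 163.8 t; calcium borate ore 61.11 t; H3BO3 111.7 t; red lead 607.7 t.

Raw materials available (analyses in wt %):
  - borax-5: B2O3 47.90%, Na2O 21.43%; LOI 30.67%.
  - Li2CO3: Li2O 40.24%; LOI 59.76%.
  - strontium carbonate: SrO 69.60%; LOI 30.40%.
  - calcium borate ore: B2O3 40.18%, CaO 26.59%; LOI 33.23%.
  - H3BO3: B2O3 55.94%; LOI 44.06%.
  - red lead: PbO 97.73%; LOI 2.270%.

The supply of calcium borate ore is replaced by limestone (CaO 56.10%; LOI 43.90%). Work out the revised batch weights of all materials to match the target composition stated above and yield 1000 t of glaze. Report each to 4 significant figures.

The intermediate values appear (rounded to four significant figures) in the printout; all arithmetic holds full precision through the solve. Exactly one rounding goes into every reported figure — all derived quantities, including the six compositions, yield, totals, glass mass, ignition loss, are recomputed using the weight values for 1000 t of glass in exact precision as written in the problem or the answer.
Target oxide masses per 1000 t glaze:
  SrO: 11.40% × 1000 = 114.0 t
  Li2O: 1.733% × 1000 = 17.33 t
  PbO: 59.39% × 1000 = 593.9 t
  B2O3: 20.55% × 1000 = 205.5 t
  CaO: 1.625% × 1000 = 16.25 t
  Na2O: 5.299% × 1000 = 52.99 t
Sums-versus-targets review from the weights as reported, at the basis given (sums match the target masses once rounding is allowed for):
  SrO: 163.8·0.6960 = 114.0 t (target 114.0 t)
  Li2O: 43.07·0.4024 = 17.33 t (target 17.33 t)
  PbO: 607.7·0.9773 = 593.9 t (target 593.9 t)
  B2O3: 247.3·0.4790 + 155.6·0.5594 = 205.5 t (target 205.5 t)
  CaO: 28.97·0.5610 = 16.25 t (target 16.25 t)
  Na2O: 247.3·0.2143 = 53.00 t (target 52.99 t)
Consistency of the glass mass: whole batch net of LOI = 1000 t (oxide target masses add up to 1000 t; against the stated basis, 1000 t — deltas are rounding alone).
Adding the batch up: Σ batch = 1246 t; ignition loss, Σ(batch × LOI) = 246.5 t; as yield: glass ÷ batch → 80.23%.

Revised batch per 1000 t glaze:
  borax-5: 247.3 t
  Li2CO3: 43.07 t
  strontium carbonate: 163.8 t
  limestone: 28.97 t
  H3BO3: 155.6 t
  red lead: 607.7 t
Total batch = 1246 t; LOI loss = 246.5 t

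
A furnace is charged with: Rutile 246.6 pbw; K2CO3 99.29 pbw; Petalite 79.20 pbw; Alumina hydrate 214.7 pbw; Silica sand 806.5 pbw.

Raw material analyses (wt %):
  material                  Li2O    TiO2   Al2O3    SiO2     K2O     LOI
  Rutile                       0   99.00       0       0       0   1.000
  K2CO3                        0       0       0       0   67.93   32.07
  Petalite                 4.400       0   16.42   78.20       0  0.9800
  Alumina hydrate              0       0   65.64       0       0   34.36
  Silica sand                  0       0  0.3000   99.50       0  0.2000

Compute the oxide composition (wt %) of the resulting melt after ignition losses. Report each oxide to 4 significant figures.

Mid-chain values are displayed, with 4-significant-figure rounding, alongside each step — full float precision is maintained through every step; each reported number takes exactly one rounding; all derived quantities (ignition loss, the five compositions, glass mass, yield, totals) are computed from the weighed amounts per 1336 pbw of glass in full float precision as given in the problem or answer text.
Oxide masses out of the charge:
  Li2O: 79.20·0.04400 = 3.485 pbw
  TiO2: 246.6·0.9900 = 244.1 pbw
  Al2O3: 79.20·0.1642 + 214.7·0.6564 + 806.5·0.003000 = 156.4 pbw
  SiO2: 79.20·0.7820 + 806.5·0.9950 = 864.4 pbw
  K2O: 99.29·0.6793 = 67.45 pbw
LOI: 246.6·0.01000 + 99.29·0.3207 + 79.20·0.009800 + 214.7·0.3436 + 806.5·0.002000 = 110.5 pbw
Net of LOI, the glass mass = 1446 − 110.5 = 1336 pbw (= the summed oxide contributions)
wt %: oxide over glass, times 100

Glass mass = 1336 pbw (batch 1446 − LOI 110.5).
Composition: Li2O 0.2609%, TiO2 18.28%, Al2O3 11.70%, SiO2 64.71%, K2O 5.049%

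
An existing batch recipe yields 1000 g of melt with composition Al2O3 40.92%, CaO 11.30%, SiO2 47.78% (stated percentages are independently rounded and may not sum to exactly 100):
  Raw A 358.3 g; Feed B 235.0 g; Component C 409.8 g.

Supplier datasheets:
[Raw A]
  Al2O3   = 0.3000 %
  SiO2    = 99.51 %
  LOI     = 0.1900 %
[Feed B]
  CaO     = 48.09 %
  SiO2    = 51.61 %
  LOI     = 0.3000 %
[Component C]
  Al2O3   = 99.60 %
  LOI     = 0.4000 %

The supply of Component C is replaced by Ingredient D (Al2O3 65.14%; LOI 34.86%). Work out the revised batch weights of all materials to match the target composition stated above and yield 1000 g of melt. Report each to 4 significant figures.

Revised batch per 1000 g melt:
  Raw A: 358.3 g
  Feed B: 235.0 g
  Ingredient D: 626.5 g
Total batch = 1220 g; LOI loss = 219.8 g

Intermediates appear rounded to four significant digits at each printed step — all internal work holds exact precision from first step to last; each reported value undergoes a single rounding; derived quantities are computed starting from the weights for 1000 g of glass at full float precision (glass mass, three oxide percentages, the yield, ignition loss, the totals), as set out in the problem or the answer.
Oxide-by-oxide targets in 1000 g melt:
  Al2O3: 40.92% × 1000 = 409.2 g
  CaO: 11.30% × 1000 = 113.0 g
  SiO2: 47.78% × 1000 = 477.8 g
Mass-balance tally per oxide working from each reported weight, relative to the basis at hand (sum by sum, the targets are met modulo rounding of the values):
  Al2O3: 358.3·0.003000 + 626.5·0.6514 = 409.2 g (target 409.2 g)
  CaO: 235.0·0.4809 = 113.0 g (target 113.0 g)
  SiO2: 358.3·0.9951 + 235.0·0.5161 = 477.8 g (target 477.8 g)
Mass balance on the glass: batch Σ − ignition loss = 1000 g (per-oxide target masses sum to 1000 g; against the stated basis, 1000 g — any gap is answer rounding).
Summing the batch: Σ batch = 1220 g; loss to ignition Σ batch·LOI = 219.8 g; yield = glass ÷ total batch = 81.98%.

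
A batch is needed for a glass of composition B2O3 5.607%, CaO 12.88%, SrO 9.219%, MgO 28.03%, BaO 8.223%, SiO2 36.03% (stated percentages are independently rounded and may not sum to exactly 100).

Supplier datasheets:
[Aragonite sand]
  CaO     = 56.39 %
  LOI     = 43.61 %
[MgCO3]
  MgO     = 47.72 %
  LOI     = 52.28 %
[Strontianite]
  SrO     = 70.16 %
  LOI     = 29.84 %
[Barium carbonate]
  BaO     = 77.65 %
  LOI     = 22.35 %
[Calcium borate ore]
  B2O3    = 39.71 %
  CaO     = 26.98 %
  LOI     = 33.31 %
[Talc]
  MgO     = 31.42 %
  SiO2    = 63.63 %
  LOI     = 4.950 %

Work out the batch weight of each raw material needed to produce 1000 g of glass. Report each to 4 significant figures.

Intermediates are rounded off to 4 significant digits when displayed — each numeric step maintains full precision through the solve. Each reported value takes exactly one rounding — all derived quantities, which include the yield, totals, glass mass, LOI, six oxide percentages, are rebuilt in full precision, as set out in question or answer, starting from the weights per 1000 g of glass.
Oxide-by-oxide targets in 1000 g glass:
  B2O3: 5.607% × 1000 = 56.07 g
  CaO: 12.88% × 1000 = 128.8 g
  SrO: 9.219% × 1000 = 92.19 g
  MgO: 28.03% × 1000 = 280.3 g
  BaO: 8.223% × 1000 = 82.23 g
  SiO2: 36.03% × 1000 = 360.3 g
Checking each oxide sum working from each reported weight, under the basis named above (delivered sums recover each target modulo rounding of the values):
  B2O3: 141.2·0.3971 = 56.07 g (target 56.07 g)
  CaO: 160.9·0.5639 + 141.2·0.2698 = 128.8 g (target 128.8 g)
  SrO: 131.4·0.7016 = 92.19 g (target 92.19 g)
  MgO: 214.6·0.4772 + 566.2·0.3142 = 280.3 g (target 280.3 g)
  BaO: 105.9·0.7765 = 82.23 g (target 82.23 g)
  SiO2: 566.2·0.6363 = 360.3 g (target 360.3 g)
Glass-mass sanity pass: the batch minus its LOI: 999.9 g (per-oxide target masses sum to 999.9 g; basis as stated: 1000 g — deltas are rounding alone).
Total batch = Σ batch = 1320 g; LOI loss = Σ batch·LOI = 320.3 g; yield: glass divided by total = 75.74%.

Batch per 1000 g glass:
  Aragonite sand: 160.9 g
  MgCO3: 214.6 g
  Strontianite: 131.4 g
  Barium carbonate: 105.9 g
  Calcium borate ore: 141.2 g
  Talc: 566.2 g
Total batch = 1320 g; LOI loss = 320.3 g; yield = 75.74%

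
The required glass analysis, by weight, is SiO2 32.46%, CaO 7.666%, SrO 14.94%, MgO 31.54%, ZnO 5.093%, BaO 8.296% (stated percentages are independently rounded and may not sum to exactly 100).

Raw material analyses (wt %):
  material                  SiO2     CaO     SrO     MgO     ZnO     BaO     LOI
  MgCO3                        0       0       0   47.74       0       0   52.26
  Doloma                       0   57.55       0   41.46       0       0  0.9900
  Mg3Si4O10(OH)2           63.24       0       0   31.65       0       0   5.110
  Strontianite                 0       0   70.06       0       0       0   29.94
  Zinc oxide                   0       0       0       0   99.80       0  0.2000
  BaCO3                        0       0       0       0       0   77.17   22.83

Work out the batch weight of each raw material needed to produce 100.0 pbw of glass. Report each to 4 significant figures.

Mid-chain values are displayed, with 4-significant-digit rounding, in the working — the whole derivation keeps full precision end to end; each reported value is rounded only once. All derived quantities (ignition loss, totals, the six compositions, the yield, glass mass) are rebuilt using the weight values per 100.0 pbw of glass at full float precision, exactly as shown in the problem or answer text.
Per-oxide target masses for 100.0 pbw glass:
  SiO2: 32.46% × 100.0 = 32.46 pbw
  CaO: 7.666% × 100.0 = 7.666 pbw
  SrO: 14.94% × 100.0 = 14.94 pbw
  MgO: 31.54% × 100.0 = 31.54 pbw
  ZnO: 5.093% × 100.0 = 5.093 pbw
  BaO: 8.296% × 100.0 = 8.296 pbw
Per-oxide balance check with the batch weights as given, at the basis given (sum by sum, the targets are met up to rounding of the answer):
  SiO2: 51.33·0.6324 = 32.46 pbw (target 32.46 pbw)
  CaO: 13.32·0.5755 = 7.666 pbw (target 7.666 pbw)
  SrO: 21.32·0.7006 = 14.94 pbw (target 14.94 pbw)
  MgO: 20.47·0.4774 + 13.32·0.4146 + 51.33·0.3165 = 31.54 pbw (target 31.54 pbw)
  ZnO: 5.103·0.9980 = 5.093 pbw (target 5.093 pbw)
  BaO: 10.75·0.7717 = 8.296 pbw (target 8.296 pbw)
Consistency of the glass mass: batch Σ − ignition loss = 99.99 pbw (oxide target masses add up to 100.0 pbw; with the basis standing at 100.0 pbw — differing by rounding only).
Whole-batch sum: Σ batch = 122.3 pbw; the LOI term Σ batch·LOI equals 22.30 pbw; the yield ratio, glass ÷ batch: 81.77%.

Batch per 100.0 pbw glass:
  MgCO3: 20.47 pbw
  Doloma: 13.32 pbw
  Mg3Si4O10(OH)2: 51.33 pbw
  Strontianite: 21.32 pbw
  Zinc oxide: 5.103 pbw
  BaCO3: 10.75 pbw
Total batch = 122.3 pbw; LOI loss = 22.30 pbw; yield = 81.77%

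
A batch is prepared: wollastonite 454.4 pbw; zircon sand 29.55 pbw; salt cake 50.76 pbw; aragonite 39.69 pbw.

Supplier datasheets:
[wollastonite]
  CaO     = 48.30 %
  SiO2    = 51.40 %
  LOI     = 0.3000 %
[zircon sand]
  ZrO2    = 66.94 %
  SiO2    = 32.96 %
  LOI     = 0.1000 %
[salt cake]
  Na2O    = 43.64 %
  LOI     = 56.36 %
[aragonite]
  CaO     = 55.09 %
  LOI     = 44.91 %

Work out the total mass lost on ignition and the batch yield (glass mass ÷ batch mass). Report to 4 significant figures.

Intermediates appear, rounded to four significant figures, across the worked steps; all arithmetic maintains exact precision throughout — exactly one rounding is applied to every reported number; derived quantities, which include glass mass, the four compositions, totals, ignition loss, the yield, are carried at full float precision, as quoted within either problem or answer, using the weight values per 526.6 pbw of glass.
Ignition loss by material:
  wollastonite: 454.4 × 0.003000 = 1.363 pbw
  zircon sand: 29.55 × 0.001000 = 0.02955 pbw
  salt cake: 50.76 × 0.5636 = 28.61 pbw
  aragonite: 39.69 × 0.4491 = 17.82 pbw
Total LOI = 47.83 pbw
Glass = batch − LOI = 574.4 − 47.83 = 526.6 pbw

LOI loss = 47.83 pbw; glass = 526.6 pbw; yield = 91.67%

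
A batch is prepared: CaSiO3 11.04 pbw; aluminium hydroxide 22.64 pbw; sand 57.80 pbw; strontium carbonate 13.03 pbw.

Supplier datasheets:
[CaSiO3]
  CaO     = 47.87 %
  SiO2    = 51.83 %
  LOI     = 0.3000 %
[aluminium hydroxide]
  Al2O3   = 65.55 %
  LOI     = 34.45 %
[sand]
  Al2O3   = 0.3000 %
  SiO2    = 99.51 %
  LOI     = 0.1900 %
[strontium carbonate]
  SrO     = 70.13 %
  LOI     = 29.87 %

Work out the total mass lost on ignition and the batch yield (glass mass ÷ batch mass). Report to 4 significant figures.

The whole derivation maintains full float precision throughout; intermediates are printed rounded off to 4 significant digits between the steps. A single rounding yields each reported result; all derived quantities are rebuilt from the batch weights per 92.68 pbw of glass at full precision (glass mass, totals, LOI, four oxide percentages, the yield), as written in question or answer.
Ignition loss by material:
  CaSiO3: 11.04 × 0.003000 = 0.03312 pbw
  aluminium hydroxide: 22.64 × 0.3445 = 7.799 pbw
  sand: 57.80 × 0.001900 = 0.1098 pbw
  strontium carbonate: 13.03 × 0.2987 = 3.892 pbw
Total LOI = 11.83 pbw
Glass = batch − LOI = 104.5 − 11.83 = 92.68 pbw

LOI loss = 11.83 pbw; glass = 92.68 pbw; yield = 88.68%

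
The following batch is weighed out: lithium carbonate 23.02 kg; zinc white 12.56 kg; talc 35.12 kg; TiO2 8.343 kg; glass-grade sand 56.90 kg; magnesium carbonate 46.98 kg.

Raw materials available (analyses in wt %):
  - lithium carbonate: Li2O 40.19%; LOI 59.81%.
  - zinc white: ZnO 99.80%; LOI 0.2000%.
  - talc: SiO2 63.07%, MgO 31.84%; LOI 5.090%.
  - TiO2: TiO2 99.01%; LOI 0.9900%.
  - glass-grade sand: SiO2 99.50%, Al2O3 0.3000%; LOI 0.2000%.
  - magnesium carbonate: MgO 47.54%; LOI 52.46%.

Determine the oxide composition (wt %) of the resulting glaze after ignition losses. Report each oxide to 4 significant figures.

The intermediate values are displayed, rounded to four significant digits, when written out — all arithmetic holds exact precision in every operation; every reported value takes just one rounding; derived quantities are rebuilt at exact precision (the six compositions, the yield, ignition loss, totals, net glass mass) using the weight values at 142.5 kg of glass, exactly as shown in problem or answer.
Oxide masses out of the charge:
  SiO2: 35.12·0.6307 + 56.90·0.9950 = 78.77 kg
  TiO2: 8.343·0.9901 = 8.260 kg
  Al2O3: 56.90·0.003000 = 0.1707 kg
  ZnO: 12.56·0.9980 = 12.53 kg
  Li2O: 23.02·0.4019 = 9.252 kg
  MgO: 35.12·0.3184 + 46.98·0.4754 = 33.52 kg
LOI: 23.02·0.5981 + 12.56·0.002000 + 35.12·0.05090 + 8.343·0.009900 + 56.90·0.002000 + 46.98·0.5246 = 40.42 kg
The glass mass, total less LOI, = 182.9 − 40.42 = 142.5 kg (matching Σ of the oxides)
wt % = 100 × oxide mass / glass mass

Glass mass = 142.5 kg (batch 182.9 − LOI 40.42).
Composition: SiO2 55.27%, TiO2 5.797%, Al2O3 0.1198%, ZnO 8.796%, Li2O 6.492%, MgO 23.52%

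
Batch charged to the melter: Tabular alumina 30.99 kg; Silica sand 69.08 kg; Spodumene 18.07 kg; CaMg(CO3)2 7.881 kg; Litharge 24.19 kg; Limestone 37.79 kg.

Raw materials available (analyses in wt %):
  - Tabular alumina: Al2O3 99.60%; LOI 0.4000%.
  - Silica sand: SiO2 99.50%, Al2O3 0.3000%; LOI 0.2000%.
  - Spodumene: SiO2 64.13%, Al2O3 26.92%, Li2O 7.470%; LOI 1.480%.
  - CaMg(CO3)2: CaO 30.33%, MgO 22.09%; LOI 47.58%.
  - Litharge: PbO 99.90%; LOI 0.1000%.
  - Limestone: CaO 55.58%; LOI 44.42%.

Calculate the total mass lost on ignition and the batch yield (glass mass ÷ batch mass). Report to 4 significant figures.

LOI loss = 21.09 kg; glass = 166.9 kg; yield = 88.78%

Each numeric step holds full precision from start to finish. Mid-chain values are shown, rounded to four significant figures, when written out; every reported figure is rounded a single time; all derived quantities are rebuilt at full float precision (net glass mass, totals, ignition loss, yield, the six compositions) using the weight values at 166.9 kg of glass as they appear in the problem or answer text.
Each material's LOI contribution:
  Tabular alumina: 30.99 × 0.004000 = 0.1240 kg
  Silica sand: 69.08 × 0.002000 = 0.1382 kg
  Spodumene: 18.07 × 0.01480 = 0.2674 kg
  CaMg(CO3)2: 7.881 × 0.4758 = 3.750 kg
  Litharge: 24.19 × 0.001000 = 0.02419 kg
  Limestone: 37.79 × 0.4442 = 16.79 kg
Total LOI = 21.09 kg
Glass = batch − LOI = 188.0 − 21.09 = 166.9 kg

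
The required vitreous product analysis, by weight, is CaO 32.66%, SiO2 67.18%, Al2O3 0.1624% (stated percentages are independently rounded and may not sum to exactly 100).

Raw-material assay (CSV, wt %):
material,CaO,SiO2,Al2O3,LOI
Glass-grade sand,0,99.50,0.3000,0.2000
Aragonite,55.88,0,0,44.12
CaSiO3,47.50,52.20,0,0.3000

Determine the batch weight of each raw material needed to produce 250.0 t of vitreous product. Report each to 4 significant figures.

Batch per 250.0 t vitreous product:
  Glass-grade sand: 135.3 t
  Aragonite: 91.90 t
  CaSiO3: 63.78 t
Total batch = 291.0 t; LOI loss = 41.01 t; yield = 85.91%

Intermediates are printed with 4-significant-figure rounding within the worked lines — the whole derivation runs at full float precision at each step; every reported result takes a single rounding. Derived quantities, including net glass mass, the yield, three oxide percentages, totals, ignition loss, are recomputed from the weighed amounts per 250.0 t of glass in full precision as set out in either problem or answer.
Per-oxide target masses for 250.0 t vitreous product:
  CaO: 32.66% × 250.0 = 81.65 t
  SiO2: 67.18% × 250.0 = 168.0 t
  Al2O3: 0.1624% × 250.0 = 0.4060 t
Mass-balance tally per oxide with the batch weights as given, on the stated basis (every target is met by its sum exact up to rounding of places):
  CaO: 91.90·0.5588 + 63.78·0.4750 = 81.65 t (target 81.65 t)
  SiO2: 135.3·0.9950 + 63.78·0.5220 = 167.9 t (target 168.0 t)
  Al2O3: 135.3·0.003000 = 0.4059 t (target 0.4060 t)
Glass-mass sanity pass: the batch minus its LOI: 250.0 t (the targets, summed, come to 250.0 t; with the basis standing at 250.0 t — a pure rounding effect).
Batch grand total — Σ batch = 291.0 t; Σ batch·LOI gives LOI loss = 41.01 t; yield: glass divided by total = 85.91%.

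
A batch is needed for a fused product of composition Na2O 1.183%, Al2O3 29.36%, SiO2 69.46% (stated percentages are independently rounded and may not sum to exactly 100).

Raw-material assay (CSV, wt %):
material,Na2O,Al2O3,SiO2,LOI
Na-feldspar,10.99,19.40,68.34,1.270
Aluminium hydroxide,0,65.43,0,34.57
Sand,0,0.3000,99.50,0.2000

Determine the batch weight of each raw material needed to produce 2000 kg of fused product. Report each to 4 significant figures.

The working math runs at full float precision at all times. Working values are printed, rounded to 4 significant figures, as written; a single rounding completes every reported result; the derived quantities are computed in exact precision (the yield, the three compositions, glass mass, totals, LOI) starting from the weights per 2000 kg of glass as quoted within the problem or answer text.
Target masses of each oxide per 2000 kg fused product:
  Na2O: 1.183% × 2000 = 23.66 kg
  Al2O3: 29.36% × 2000 = 587.2 kg
  SiO2: 69.46% × 2000 = 1389 kg
Checking each oxide sum using the reported weights, relative to the basis at hand (each sum matches its target mass exact up to rounding of places):
  Na2O: 215.3·0.1099 = 23.66 kg (target 23.66 kg)
  Al2O3: 215.3·0.1940 + 827.9·0.6543 + 1248·0.003000 = 587.2 kg (target 587.2 kg)
  SiO2: 215.3·0.6834 + 1248·0.9950 = 1389 kg (target 1389 kg)
Glass mass check: the batch minus its LOI: 2000 kg (oxide target masses add up to 2000 kg; with the basis standing at 2000 kg — rounding explains the deltas).
Whole-batch sum: Σ batch = 2291 kg; LOI loss = Σ batch·LOI = 291.4 kg; as yield: glass ÷ batch → 87.28%.

Batch per 2000 kg fused product:
  Na-feldspar: 215.3 kg
  Aluminium hydroxide: 827.9 kg
  Sand: 1248 kg
Total batch = 2291 kg; LOI loss = 291.4 kg; yield = 87.28%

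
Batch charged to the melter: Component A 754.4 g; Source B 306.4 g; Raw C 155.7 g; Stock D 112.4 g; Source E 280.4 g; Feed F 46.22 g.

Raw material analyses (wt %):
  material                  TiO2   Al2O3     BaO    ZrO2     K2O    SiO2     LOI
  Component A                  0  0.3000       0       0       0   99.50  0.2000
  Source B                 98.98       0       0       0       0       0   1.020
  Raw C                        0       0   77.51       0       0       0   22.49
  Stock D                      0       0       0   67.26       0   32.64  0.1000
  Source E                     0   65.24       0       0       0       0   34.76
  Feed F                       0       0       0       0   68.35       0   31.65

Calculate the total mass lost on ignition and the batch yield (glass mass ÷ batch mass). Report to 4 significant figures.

LOI loss = 151.9 g; glass = 1504 g; yield = 90.83%

Mid-chain values are shown, rounded to 4 significant figures, on the page — every computation holds exact precision at all times — exactly one rounding lands on each reported result; the derived quantities are recomputed from the batch weights per 1504 g of glass at full float precision (net glass mass, ignition loss, yield, the totals, the six compositions), as set out in question or answer.
Each material's LOI contribution:
  Component A: 754.4 × 0.002000 = 1.509 g
  Source B: 306.4 × 0.01020 = 3.125 g
  Raw C: 155.7 × 0.2249 = 35.02 g
  Stock D: 112.4 × 0.001000 = 0.1124 g
  Source E: 280.4 × 0.3476 = 97.47 g
  Feed F: 46.22 × 0.3165 = 14.63 g
Total LOI = 151.9 g
Glass = batch − LOI = 1656 − 151.9 = 1504 g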